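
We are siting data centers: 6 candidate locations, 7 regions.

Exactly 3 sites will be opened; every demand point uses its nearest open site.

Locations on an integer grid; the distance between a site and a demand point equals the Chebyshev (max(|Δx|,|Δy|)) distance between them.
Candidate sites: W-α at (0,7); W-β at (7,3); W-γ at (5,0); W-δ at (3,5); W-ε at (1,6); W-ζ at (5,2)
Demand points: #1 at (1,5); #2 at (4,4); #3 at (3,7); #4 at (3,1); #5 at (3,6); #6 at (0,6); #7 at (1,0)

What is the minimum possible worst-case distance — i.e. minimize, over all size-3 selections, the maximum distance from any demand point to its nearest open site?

4

Open {W-α, W-β, W-γ}.
  Farthest demand point is #7 at distance 4 (to W-γ); all others are ≤ 4.
With {W-α, W-β, W-ζ} the worst case is 4.
With {W-α, W-γ, W-δ} the worst case is 4.
No size-3 selection achieves below 4.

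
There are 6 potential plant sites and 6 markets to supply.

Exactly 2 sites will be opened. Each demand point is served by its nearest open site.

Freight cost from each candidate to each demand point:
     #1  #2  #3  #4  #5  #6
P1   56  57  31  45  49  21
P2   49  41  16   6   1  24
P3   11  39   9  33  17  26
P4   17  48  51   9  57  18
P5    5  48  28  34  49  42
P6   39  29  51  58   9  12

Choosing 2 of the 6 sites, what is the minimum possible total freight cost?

Open {P2, P3}.
  #1→P3 11, #2→P3 39, #3→P3 9, #4→P2 6, #5→P2 1, #6→P2 24  ⇒ total 90.
Compare {P2, P5}: total 93.
Compare {P2, P4}: total 99.
No size-2 selection does better; minimum is 90.

90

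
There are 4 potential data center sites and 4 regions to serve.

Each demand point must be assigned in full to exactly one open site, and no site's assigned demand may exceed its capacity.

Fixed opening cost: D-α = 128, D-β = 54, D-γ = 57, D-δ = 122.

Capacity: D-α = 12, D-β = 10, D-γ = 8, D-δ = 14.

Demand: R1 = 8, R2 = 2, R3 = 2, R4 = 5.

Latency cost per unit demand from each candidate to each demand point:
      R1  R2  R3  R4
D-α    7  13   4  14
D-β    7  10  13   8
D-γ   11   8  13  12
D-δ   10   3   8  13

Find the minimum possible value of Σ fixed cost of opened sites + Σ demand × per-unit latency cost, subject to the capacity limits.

Open {D-β, D-γ}; cheapest assignment that respects the capacities:
  D-β (cap 10, load 10): R1, R3 — cost 8×7 + 2×13 = 82
  D-γ (cap 8, load 7): R2, R4 — cost 2×8 + 5×12 = 76
  Shipping 158, fixed 111 → total 269.
  Any other capacity-feasible assignment to {D-β, D-γ} ships for at least 158.
Compare {D-α, D-β}: its best feasible assignment gives total 306.
Compare {D-β, D-δ}: its best feasible assignment gives total 318.
Every other set of open sites that can feasibly serve all demand totals ≥ 306 even under its best assignment. Minimum: 269.

269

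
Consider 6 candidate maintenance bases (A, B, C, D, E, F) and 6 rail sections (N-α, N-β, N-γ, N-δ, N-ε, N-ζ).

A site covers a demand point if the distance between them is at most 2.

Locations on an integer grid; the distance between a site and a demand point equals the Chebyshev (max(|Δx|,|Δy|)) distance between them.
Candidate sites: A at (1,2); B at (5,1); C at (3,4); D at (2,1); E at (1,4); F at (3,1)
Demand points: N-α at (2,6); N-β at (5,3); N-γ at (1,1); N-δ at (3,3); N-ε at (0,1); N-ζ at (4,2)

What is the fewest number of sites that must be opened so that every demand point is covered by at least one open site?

2

Coverage sets (demand points within 2 of each site):
  A: {N-γ, N-δ, N-ε}
  B: {N-β, N-δ, N-ζ}
  C: {N-α, N-β, N-δ, N-ζ}
  D: {N-γ, N-δ, N-ε, N-ζ}
  E: {N-α, N-δ}
  F: {N-β, N-γ, N-δ, N-ζ}
No single site covers all 6 demand points.
But {A, C} covers everything, so the minimum is 2.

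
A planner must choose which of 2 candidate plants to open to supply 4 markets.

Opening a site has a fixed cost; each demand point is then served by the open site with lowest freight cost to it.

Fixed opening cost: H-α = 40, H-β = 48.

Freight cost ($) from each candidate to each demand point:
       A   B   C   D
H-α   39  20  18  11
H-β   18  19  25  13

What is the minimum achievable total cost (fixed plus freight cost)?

123

Open {H-β}: assign each demand point to its cheapest open site.
  A→H-β 18, B→H-β 19, C→H-β 25, D→H-β 13
  freight cost 75, fixed 48 → total 123.
Compare {H-α}: freight cost 88 + fixed 40 = 128.
Compare {H-α, H-β}: freight cost 66 + fixed 88 = 154.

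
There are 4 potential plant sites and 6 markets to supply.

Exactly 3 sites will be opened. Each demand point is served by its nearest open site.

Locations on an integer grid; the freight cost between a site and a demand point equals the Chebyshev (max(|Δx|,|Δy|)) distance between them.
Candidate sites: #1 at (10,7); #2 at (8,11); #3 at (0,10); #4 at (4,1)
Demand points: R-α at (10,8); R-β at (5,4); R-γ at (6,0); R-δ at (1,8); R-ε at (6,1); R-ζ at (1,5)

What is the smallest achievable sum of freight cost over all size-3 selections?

14

Open {#1, #3, #4}.
  R-α→#1 1, R-β→#4 3, R-γ→#4 2, R-δ→#3 2, R-ε→#4 2, R-ζ→#4 4  ⇒ total 14.
Compare {#2, #3, #4}: total 16.
Compare {#1, #2, #4}: total 19.
No size-3 selection does better; minimum is 14.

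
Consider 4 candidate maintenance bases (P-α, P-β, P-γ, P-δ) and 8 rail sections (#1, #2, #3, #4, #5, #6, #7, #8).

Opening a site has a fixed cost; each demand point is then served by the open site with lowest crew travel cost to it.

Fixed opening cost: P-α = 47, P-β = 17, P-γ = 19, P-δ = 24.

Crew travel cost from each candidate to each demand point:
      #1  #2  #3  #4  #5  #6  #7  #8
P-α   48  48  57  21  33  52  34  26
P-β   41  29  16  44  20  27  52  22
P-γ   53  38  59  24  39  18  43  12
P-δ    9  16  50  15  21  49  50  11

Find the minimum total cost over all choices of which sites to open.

205

Open {P-β, P-δ}: assign each demand point to its cheapest open site.
  #1→P-δ 9, #2→P-δ 16, #3→P-β 16, #4→P-δ 15, #5→P-β 20, #6→P-β 27, #7→P-δ 50, #8→P-δ 11
  crew travel cost 164, fixed 41 → total 205.
Compare {P-β, P-γ, P-δ}: crew travel cost 148 + fixed 60 = 208.
Compare {P-γ, P-δ}: crew travel cost 183 + fixed 43 = 226.
Compare {P-α, P-β, P-δ}: crew travel cost 148 + fixed 88 = 236.
All other subsets cost ≥ 208. Minimum total cost: 205.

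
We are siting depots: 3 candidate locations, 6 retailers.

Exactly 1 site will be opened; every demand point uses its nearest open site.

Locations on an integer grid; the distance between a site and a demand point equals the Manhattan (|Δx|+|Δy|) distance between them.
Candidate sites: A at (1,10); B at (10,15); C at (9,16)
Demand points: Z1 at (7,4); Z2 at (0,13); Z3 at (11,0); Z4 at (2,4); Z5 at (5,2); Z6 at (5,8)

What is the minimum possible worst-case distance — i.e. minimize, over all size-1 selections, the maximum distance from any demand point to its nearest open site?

19

Open {B}.
  Farthest demand point is Z4 at distance 19 (to B); all others are ≤ 19.
With {C} the worst case is 19.
With {A} the worst case is 20.
No size-1 selection achieves below 19.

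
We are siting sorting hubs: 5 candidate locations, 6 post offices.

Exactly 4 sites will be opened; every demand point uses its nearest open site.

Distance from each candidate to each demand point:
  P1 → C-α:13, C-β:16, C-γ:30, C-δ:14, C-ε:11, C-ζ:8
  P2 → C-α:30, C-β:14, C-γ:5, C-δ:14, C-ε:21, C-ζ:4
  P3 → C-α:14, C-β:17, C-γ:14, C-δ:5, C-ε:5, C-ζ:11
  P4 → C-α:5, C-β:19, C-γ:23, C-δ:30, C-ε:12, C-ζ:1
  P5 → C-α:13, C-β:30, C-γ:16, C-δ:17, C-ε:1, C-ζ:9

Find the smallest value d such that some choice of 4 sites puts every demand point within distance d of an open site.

Open {P1, P2, P3, P4}.
  Farthest demand point is C-β at distance 14 (to P2); all others are ≤ 14.
With {P1, P2, P3, P5} the worst case is 14.
With {P1, P2, P4, P5} the worst case is 14.
No size-4 selection achieves below 14.

14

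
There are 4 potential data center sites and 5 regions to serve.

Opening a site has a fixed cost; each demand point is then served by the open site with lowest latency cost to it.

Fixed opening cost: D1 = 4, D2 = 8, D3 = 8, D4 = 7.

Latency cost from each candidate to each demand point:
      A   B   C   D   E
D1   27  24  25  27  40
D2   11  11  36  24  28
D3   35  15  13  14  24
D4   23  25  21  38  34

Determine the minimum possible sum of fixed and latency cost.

Open {D2, D3}: assign each demand point to its cheapest open site.
  A→D2 11, B→D2 11, C→D3 13, D→D3 14, E→D3 24
  latency cost 73, fixed 16 → total 89.
Compare {D1, D2, D3}: latency cost 73 + fixed 20 = 93.
Compare {D2, D3, D4}: latency cost 73 + fixed 23 = 96.
Compare {D1, D2, D3, D4}: latency cost 73 + fixed 27 = 100.
All other subsets cost ≥ 93. Minimum total cost: 89.

89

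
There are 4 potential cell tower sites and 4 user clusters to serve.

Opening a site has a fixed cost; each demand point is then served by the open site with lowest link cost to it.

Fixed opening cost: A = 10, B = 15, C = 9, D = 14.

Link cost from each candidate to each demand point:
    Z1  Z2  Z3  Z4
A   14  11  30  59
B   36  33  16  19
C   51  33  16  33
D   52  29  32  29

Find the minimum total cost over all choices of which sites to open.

85

Open {A, B}: assign each demand point to its cheapest open site.
  Z1→A 14, Z2→A 11, Z3→B 16, Z4→B 19
  link cost 60, fixed 25 → total 85.
Compare {A, C}: link cost 74 + fixed 19 = 93.
Compare {A, B, C}: link cost 60 + fixed 34 = 94.
Compare {A, B, D}: link cost 60 + fixed 39 = 99.
All other subsets cost ≥ 93. Minimum total cost: 85.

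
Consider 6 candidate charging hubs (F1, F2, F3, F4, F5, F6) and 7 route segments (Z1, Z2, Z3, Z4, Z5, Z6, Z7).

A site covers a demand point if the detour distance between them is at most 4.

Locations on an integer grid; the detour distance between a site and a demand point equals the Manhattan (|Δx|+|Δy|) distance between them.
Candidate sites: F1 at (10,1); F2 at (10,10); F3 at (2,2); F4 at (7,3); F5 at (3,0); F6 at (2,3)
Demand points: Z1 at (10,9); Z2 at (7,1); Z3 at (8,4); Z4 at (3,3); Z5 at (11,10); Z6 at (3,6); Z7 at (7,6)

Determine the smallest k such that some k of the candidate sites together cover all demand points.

3

Coverage sets (demand points within 4 of each site):
  F1: {Z2}
  F2: {Z1, Z5}
  F3: {Z4}
  F4: {Z2, Z3, Z4, Z7}
  F5: {Z4}
  F6: {Z4, Z6}
No 2 sites suffice: every size-2 union leaves at least one demand point uncovered.
But {F2, F4, F6} covers everything, so the minimum is 3.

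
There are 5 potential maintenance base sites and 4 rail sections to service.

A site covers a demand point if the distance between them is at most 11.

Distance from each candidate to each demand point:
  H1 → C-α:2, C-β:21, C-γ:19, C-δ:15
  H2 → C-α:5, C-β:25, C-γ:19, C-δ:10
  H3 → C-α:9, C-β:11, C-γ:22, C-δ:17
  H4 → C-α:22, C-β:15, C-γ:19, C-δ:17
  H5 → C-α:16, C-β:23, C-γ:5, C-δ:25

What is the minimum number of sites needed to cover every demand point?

Coverage sets (demand points within 11 of each site):
  H1: {C-α}
  H2: {C-α, C-δ}
  H3: {C-α, C-β}
  H4: {}
  H5: {C-γ}
No 2 sites suffice: every size-2 union leaves at least one demand point uncovered.
But {H2, H3, H5} covers everything, so the minimum is 3.

3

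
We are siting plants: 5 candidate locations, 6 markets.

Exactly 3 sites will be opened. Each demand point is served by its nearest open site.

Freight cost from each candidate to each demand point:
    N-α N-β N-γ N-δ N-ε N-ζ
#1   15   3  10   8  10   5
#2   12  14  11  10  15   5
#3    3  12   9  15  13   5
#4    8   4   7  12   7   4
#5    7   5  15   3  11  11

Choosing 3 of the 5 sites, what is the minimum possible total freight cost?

28

Open {#3, #4, #5}.
  N-α→#3 3, N-β→#4 4, N-γ→#4 7, N-δ→#5 3, N-ε→#4 7, N-ζ→#4 4  ⇒ total 28.
Compare {#1, #4, #5}: total 31.
Compare {#1, #3, #4}: total 32.
No size-3 selection does better; minimum is 28.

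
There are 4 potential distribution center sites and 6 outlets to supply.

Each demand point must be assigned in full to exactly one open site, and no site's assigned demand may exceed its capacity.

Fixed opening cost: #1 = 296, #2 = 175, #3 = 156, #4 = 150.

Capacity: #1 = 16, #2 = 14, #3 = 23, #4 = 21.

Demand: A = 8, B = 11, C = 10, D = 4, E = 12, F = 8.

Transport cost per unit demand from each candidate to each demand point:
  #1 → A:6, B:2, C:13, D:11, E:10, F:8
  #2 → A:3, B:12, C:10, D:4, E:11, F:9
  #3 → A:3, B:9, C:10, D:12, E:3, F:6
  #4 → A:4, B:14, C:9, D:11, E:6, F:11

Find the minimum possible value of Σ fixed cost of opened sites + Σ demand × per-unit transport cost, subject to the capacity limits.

Open {#2, #3, #4}; cheapest assignment that respects the capacities:
  #2 (cap 14, load 12): D, F — cost 4×4 + 8×9 = 88
  #3 (cap 23, load 23): B, E — cost 11×9 + 12×3 = 135
  #4 (cap 21, load 18): A, C — cost 8×4 + 10×9 = 122
  Shipping 345, fixed 481 → total 826.
  Any other capacity-feasible assignment to {#2, #3, #4} ships for at least 345.
Compare {#1, #3, #4}: its best feasible assignment gives total 874.
Compare {#1, #2, #3}: its best feasible assignment gives total 990.
Every other set of open sites that can feasibly serve all demand totals ≥ 874 even under its best assignment. Minimum: 826.

826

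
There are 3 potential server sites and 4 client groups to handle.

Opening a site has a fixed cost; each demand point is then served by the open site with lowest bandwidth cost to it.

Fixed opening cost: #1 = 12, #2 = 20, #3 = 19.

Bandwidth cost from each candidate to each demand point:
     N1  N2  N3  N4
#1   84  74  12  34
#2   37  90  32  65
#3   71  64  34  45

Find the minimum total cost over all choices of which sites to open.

Open {#1, #2}: assign each demand point to its cheapest open site.
  N1→#2 37, N2→#1 74, N3→#1 12, N4→#1 34
  bandwidth cost 157, fixed 32 → total 189.
Compare {#1, #2, #3}: bandwidth cost 147 + fixed 51 = 198.
Compare {#1, #3}: bandwidth cost 181 + fixed 31 = 212.
Compare {#1}: bandwidth cost 204 + fixed 12 = 216.
All other subsets cost ≥ 198. Minimum total cost: 189.

189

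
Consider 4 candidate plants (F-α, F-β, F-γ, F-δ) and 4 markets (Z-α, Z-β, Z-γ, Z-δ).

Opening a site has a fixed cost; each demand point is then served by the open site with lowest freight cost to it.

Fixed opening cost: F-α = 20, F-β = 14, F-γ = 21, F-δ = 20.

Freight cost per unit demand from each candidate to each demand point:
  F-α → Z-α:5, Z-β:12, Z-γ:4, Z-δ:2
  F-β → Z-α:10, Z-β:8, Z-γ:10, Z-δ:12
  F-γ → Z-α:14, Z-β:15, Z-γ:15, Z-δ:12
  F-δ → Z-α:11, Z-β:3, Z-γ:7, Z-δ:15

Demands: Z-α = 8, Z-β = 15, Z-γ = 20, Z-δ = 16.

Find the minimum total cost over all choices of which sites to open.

237

Open {F-α, F-δ}: assign each demand point to its cheapest open site.
  Z-α→F-α 8×5=40, Z-β→F-δ 15×3=45, Z-γ→F-α 20×4=80, Z-δ→F-α 16×2=32
  freight cost 197, fixed 40 → total 237.
Compare {F-α, F-β, F-δ}: freight cost 197 + fixed 54 = 251.
Compare {F-α, F-γ, F-δ}: freight cost 197 + fixed 61 = 258.
Compare {F-α, F-β, F-γ, F-δ}: freight cost 197 + fixed 75 = 272.
All other subsets cost ≥ 251. Minimum total cost: 237.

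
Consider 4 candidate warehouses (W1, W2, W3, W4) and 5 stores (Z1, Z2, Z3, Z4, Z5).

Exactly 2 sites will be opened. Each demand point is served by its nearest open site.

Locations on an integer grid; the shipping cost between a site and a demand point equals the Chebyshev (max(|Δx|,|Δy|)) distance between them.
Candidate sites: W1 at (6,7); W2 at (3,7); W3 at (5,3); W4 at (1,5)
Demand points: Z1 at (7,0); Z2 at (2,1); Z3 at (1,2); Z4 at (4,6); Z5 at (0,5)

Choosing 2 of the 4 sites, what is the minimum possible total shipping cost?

13

Open {W3, W4}.
  Z1→W3 3, Z2→W3 3, Z3→W4 3, Z4→W3 3, Z5→W4 1  ⇒ total 13.
Compare {W2, W3}: total 14.
Compare {W2, W4}: total 15.
No size-2 selection does better; minimum is 13.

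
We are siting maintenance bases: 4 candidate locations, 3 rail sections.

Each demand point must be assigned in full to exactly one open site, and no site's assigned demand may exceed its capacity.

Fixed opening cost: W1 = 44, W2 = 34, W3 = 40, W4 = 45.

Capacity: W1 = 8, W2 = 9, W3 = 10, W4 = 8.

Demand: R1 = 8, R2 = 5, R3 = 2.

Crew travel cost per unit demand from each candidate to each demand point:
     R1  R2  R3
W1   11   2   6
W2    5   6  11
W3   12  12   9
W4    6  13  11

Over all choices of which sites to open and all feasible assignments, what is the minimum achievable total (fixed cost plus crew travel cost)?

Open {W1, W2}; cheapest assignment that respects the capacities:
  W1 (cap 8, load 7): R2, R3 — cost 5×2 + 2×6 = 22
  W2 (cap 9, load 8): R1 — cost 8×5 = 40
  Shipping 62, fixed 78 → total 140.
  Any other capacity-feasible assignment to {W1, W2} ships for at least 62.
Compare {W1, W4}: its best feasible assignment gives total 159.
Compare {W2, W4}: its best feasible assignment gives total 179.
Every other set of open sites that can feasibly serve all demand totals ≥ 159 even under its best assignment. Minimum: 140.

140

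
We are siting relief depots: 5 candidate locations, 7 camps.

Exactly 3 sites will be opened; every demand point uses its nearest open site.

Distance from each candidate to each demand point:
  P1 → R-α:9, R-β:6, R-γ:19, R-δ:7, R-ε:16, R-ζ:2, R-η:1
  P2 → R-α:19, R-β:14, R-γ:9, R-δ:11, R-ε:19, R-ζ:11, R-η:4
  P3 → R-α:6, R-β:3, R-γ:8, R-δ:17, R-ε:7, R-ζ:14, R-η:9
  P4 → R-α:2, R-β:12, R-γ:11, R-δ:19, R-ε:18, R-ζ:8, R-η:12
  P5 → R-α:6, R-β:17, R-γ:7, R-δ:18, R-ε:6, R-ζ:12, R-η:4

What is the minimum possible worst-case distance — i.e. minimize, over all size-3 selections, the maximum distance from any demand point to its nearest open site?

Open {P1, P2, P5}.
  Farthest demand point is R-γ at distance 7 (to P5); all others are ≤ 7.
With {P1, P3, P5} the worst case is 7.
With {P1, P4, P5} the worst case is 7.
No size-3 selection achieves below 7.

7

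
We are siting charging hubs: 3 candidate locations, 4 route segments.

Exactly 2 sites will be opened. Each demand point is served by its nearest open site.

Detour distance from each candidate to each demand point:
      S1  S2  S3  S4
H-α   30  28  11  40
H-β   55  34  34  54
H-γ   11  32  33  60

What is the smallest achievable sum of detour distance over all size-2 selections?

90

Open {H-α, H-γ}.
  S1→H-γ 11, S2→H-α 28, S3→H-α 11, S4→H-α 40  ⇒ total 90.
Compare {H-α, H-β}: total 109.
Compare {H-β, H-γ}: total 130.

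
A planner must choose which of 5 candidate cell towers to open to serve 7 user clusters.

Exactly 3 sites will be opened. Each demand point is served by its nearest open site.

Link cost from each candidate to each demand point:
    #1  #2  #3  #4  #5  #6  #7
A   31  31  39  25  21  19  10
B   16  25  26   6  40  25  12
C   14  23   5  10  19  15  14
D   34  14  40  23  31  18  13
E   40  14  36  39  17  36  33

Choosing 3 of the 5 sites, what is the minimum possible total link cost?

83

Open {B, C, E}.
  #1→C 14, #2→E 14, #3→C 5, #4→B 6, #5→E 17, #6→C 15, #7→B 12  ⇒ total 83.
Compare {A, C, E}: total 85.
Compare {B, C, D}: total 85.
No size-3 selection does better; minimum is 83.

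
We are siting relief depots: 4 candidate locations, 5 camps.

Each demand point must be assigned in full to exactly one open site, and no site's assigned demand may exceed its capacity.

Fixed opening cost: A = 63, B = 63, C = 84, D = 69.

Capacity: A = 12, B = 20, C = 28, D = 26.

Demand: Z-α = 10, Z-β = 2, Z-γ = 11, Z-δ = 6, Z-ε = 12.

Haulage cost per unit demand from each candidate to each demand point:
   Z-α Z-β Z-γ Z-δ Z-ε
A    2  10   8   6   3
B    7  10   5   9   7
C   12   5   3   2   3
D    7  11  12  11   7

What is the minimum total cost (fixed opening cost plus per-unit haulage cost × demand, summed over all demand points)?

Open {A, B, C}; cheapest assignment that respects the capacities:
  A (cap 12, load 10): Z-α — cost 10×2 = 20
  B (cap 20, load 11): Z-γ — cost 11×5 = 55
  C (cap 28, load 20): Z-β, Z-δ, Z-ε — cost 2×5 + 6×2 + 12×3 = 58
  Shipping 133, fixed 210 → total 343.
  Any other capacity-feasible assignment to {A, B, C} ships for at least 133.
Compare {B, C}: its best feasible assignment gives total 350.
Compare {C, D}: its best feasible assignment gives total 362.
Every other set of open sites that can feasibly serve all demand totals ≥ 350 even under its best assignment. Minimum: 343.

343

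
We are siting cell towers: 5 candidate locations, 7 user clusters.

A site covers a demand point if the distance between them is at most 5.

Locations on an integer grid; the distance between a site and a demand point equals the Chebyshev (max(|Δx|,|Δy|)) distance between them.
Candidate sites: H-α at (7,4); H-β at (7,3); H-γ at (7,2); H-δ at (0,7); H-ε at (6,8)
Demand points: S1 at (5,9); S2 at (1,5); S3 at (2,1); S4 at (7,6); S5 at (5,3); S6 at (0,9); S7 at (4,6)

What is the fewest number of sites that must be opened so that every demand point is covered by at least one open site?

Coverage sets (demand points within 5 of each site):
  H-α: {S1, S3, S4, S5, S7}
  H-β: {S3, S4, S5, S7}
  H-γ: {S3, S4, S5, S7}
  H-δ: {S1, S2, S5, S6, S7}
  H-ε: {S1, S2, S4, S5, S7}
No single site covers all 7 demand points.
But {H-α, H-δ} covers everything, so the minimum is 2.

2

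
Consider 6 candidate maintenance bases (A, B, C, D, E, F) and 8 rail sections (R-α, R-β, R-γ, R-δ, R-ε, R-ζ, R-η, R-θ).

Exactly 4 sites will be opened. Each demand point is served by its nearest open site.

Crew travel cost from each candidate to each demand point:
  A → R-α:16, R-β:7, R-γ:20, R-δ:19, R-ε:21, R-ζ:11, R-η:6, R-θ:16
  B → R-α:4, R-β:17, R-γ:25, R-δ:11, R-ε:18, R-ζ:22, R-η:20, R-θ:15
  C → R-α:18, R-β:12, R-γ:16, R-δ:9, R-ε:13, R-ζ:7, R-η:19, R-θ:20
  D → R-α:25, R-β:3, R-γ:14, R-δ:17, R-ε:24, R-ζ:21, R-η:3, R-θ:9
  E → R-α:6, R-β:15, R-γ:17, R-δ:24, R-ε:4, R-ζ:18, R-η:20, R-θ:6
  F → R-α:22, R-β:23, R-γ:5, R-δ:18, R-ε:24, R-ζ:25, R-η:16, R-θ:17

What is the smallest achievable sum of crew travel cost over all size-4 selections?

43

Open {C, D, E, F}.
  R-α→E 6, R-β→D 3, R-γ→F 5, R-δ→C 9, R-ε→E 4, R-ζ→C 7, R-η→D 3, R-θ→E 6  ⇒ total 43.
Compare {A, C, E, F}: total 50.
Compare {B, C, D, E}: total 50.
No size-4 selection does better; minimum is 43.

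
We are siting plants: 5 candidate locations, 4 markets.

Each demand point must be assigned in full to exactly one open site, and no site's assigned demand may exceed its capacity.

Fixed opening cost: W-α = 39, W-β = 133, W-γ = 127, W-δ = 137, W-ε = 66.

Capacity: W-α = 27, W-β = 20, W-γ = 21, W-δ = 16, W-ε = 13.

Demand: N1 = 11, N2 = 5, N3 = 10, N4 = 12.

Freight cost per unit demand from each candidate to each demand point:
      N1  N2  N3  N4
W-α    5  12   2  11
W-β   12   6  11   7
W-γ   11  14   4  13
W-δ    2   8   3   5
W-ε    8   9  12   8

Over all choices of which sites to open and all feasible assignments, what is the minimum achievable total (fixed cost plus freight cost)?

336

Open {W-α, W-ε}; cheapest assignment that respects the capacities:
  W-α (cap 27, load 26): N1, N2, N3 — cost 11×5 + 5×12 + 10×2 = 135
  W-ε (cap 13, load 12): N4 — cost 12×8 = 96
  Shipping 231, fixed 105 → total 336.
  Any other capacity-feasible assignment to {W-α, W-ε} ships for at least 231.
Compare {W-α, W-β}: its best feasible assignment gives total 361.
Compare {W-α, W-δ}: its best feasible assignment gives total 371.
Every other set of open sites that can feasibly serve all demand totals ≥ 361 even under its best assignment. Minimum: 336.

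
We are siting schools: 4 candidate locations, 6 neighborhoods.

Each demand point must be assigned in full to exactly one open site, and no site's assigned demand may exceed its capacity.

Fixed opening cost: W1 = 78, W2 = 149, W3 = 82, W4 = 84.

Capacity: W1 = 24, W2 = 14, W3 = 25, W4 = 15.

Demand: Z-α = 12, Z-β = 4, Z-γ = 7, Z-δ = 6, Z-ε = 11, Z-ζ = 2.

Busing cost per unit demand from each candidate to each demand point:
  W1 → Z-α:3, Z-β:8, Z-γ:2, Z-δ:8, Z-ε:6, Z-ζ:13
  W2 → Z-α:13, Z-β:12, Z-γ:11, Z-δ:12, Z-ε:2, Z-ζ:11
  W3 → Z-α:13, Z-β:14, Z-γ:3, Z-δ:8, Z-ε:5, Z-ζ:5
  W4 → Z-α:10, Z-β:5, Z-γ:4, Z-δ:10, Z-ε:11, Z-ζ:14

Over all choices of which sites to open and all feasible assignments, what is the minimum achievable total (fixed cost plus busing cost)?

Open {W1, W3}; cheapest assignment that respects the capacities:
  W1 (cap 24, load 23): Z-α, Z-β, Z-γ — cost 12×3 + 4×8 + 7×2 = 82
  W3 (cap 25, load 19): Z-δ, Z-ε, Z-ζ — cost 6×8 + 11×5 + 2×5 = 113
  Shipping 195, fixed 160 → total 355.
  Any other capacity-feasible assignment to {W1, W3} ships for at least 195.
Compare {W1, W3, W4}: its best feasible assignment gives total 427.
Compare {W1, W2, W3}: its best feasible assignment gives total 471.
Every other set of open sites that can feasibly serve all demand totals ≥ 427 even under its best assignment. Minimum: 355.

355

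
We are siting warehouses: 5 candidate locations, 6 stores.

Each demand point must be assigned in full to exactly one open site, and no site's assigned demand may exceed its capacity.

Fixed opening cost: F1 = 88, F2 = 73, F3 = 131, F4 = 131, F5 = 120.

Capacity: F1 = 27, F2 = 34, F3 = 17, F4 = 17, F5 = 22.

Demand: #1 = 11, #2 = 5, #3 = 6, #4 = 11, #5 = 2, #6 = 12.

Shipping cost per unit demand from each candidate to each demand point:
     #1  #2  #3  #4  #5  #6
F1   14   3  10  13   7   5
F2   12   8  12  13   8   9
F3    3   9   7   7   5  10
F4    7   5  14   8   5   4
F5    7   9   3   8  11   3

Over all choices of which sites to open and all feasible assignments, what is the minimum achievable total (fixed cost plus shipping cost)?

Open {F1, F5}; cheapest assignment that respects the capacities:
  F1 (cap 27, load 25): #2, #3, #5, #6 — cost 5×3 + 6×10 + 2×7 + 12×5 = 149
  F5 (cap 22, load 22): #1, #4 — cost 11×7 + 11×8 = 165
  Shipping 314, fixed 208 → total 522.
  Any other capacity-feasible assignment to {F1, F5} ships for at least 314.
Compare {F1, F3, F5}: its best feasible assignment gives total 563.
Compare {F2, F5}: its best feasible assignment gives total 578.
Every other set of open sites that can feasibly serve all demand totals ≥ 563 even under its best assignment. Minimum: 522.

522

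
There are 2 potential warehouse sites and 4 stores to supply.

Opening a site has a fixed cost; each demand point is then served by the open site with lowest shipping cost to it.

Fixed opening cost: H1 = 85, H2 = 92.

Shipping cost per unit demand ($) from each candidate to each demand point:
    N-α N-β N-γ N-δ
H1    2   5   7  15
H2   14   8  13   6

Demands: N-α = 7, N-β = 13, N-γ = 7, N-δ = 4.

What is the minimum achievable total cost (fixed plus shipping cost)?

Open {H1}: assign each demand point to its cheapest open site.
  N-α→H1 7×2=14, N-β→H1 13×5=65, N-γ→H1 7×7=49, N-δ→H1 4×15=60
  shipping cost 188, fixed 85 → total 273.
Compare {H1, H2}: shipping cost 152 + fixed 177 = 329.
Compare {H2}: shipping cost 317 + fixed 92 = 409.

273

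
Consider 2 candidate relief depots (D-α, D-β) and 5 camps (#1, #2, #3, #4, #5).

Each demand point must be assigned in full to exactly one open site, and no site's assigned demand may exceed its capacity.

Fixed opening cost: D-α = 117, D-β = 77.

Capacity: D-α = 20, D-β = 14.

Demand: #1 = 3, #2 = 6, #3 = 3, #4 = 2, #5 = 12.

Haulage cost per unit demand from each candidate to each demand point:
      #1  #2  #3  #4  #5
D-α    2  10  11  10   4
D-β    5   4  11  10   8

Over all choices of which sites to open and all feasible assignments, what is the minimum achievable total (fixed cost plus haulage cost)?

325

Open {D-α, D-β}; cheapest assignment that respects the capacities:
  D-α (cap 20, load 20): #1, #3, #4, #5 — cost 3×2 + 3×11 + 2×10 + 12×4 = 107
  D-β (cap 14, load 6): #2 — cost 6×4 = 24
  Shipping 131, fixed 194 → total 325.
  Any other capacity-feasible assignment to {D-α, D-β} ships for at least 131.
Total demand is 26 and no other set of sites has combined capacity ≥ 26, so {D-α, D-β} is the only feasible choice of open sites. Minimum: 325.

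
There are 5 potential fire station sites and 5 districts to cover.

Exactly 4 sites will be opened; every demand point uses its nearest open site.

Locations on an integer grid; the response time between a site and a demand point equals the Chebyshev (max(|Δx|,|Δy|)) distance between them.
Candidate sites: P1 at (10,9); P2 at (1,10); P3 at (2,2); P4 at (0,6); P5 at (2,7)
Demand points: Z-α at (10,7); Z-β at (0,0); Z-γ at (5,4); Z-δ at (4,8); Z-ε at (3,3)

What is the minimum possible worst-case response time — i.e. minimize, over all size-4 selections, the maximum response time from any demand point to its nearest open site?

3

Open {P1, P2, P3, P4}.
  Farthest demand point is Z-γ at response time 3 (to P3); all others are ≤ 3.
With {P1, P2, P3, P5} the worst case is 3.
With {P1, P3, P4, P5} the worst case is 3.
No size-4 selection achieves below 3.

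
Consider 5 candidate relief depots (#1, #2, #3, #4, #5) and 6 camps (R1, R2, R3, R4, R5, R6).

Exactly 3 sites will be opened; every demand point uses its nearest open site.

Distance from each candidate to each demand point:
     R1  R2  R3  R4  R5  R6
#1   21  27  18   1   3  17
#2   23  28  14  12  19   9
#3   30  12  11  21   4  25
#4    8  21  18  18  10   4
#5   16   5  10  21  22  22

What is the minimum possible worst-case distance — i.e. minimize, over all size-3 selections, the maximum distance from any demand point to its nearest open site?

10

Open {#1, #4, #5}.
  Farthest demand point is R3 at distance 10 (to #5); all others are ≤ 10.
With {#1, #3, #4} the worst case is 12.
With {#2, #3, #4} the worst case is 12.
No size-3 selection achieves below 10.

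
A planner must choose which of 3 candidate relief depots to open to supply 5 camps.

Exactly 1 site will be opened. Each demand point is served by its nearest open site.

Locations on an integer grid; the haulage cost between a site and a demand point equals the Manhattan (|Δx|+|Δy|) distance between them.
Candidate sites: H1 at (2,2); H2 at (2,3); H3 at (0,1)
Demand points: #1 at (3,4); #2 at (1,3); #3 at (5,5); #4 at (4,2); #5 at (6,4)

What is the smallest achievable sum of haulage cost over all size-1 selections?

16

Open {H2}.
  #1→H2 2, #2→H2 1, #3→H2 5, #4→H2 3, #5→H2 5  ⇒ total 16.
Compare {H1}: total 19.
Compare {H3}: total 32.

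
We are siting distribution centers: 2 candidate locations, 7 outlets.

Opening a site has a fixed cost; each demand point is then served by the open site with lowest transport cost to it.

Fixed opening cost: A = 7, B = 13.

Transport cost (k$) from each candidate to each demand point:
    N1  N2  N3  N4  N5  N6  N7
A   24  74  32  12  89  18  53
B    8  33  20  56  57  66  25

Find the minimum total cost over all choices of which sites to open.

Open {A, B}: assign each demand point to its cheapest open site.
  N1→B 8, N2→B 33, N3→B 20, N4→A 12, N5→B 57, N6→A 18, N7→B 25
  transport cost 173, fixed 20 → total 193.
Compare {B}: transport cost 265 + fixed 13 = 278.
Compare {A}: transport cost 302 + fixed 7 = 309.

193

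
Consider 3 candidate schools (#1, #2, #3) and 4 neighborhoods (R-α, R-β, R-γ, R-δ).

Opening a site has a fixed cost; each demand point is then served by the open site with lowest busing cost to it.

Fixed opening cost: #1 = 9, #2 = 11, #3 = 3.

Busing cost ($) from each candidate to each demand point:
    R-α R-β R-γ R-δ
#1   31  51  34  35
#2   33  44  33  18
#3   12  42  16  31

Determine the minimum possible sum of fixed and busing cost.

Open {#2, #3}: assign each demand point to its cheapest open site.
  R-α→#3 12, R-β→#3 42, R-γ→#3 16, R-δ→#2 18
  busing cost 88, fixed 14 → total 102.
Compare {#3}: busing cost 101 + fixed 3 = 104.
Compare {#1, #2, #3}: busing cost 88 + fixed 23 = 111.
Compare {#1, #3}: busing cost 101 + fixed 12 = 113.
All other subsets cost ≥ 104. Minimum total cost: 102.

102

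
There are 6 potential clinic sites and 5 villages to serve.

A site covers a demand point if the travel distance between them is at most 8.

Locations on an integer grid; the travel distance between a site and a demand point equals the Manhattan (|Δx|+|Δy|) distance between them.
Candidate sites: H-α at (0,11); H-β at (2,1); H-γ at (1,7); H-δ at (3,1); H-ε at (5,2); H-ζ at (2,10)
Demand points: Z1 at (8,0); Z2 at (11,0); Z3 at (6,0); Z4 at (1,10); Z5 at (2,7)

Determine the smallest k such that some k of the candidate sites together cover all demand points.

2

Coverage sets (demand points within 8 of each site):
  H-α: {Z4, Z5}
  H-β: {Z1, Z3, Z5}
  H-γ: {Z4, Z5}
  H-δ: {Z1, Z3, Z5}
  H-ε: {Z1, Z2, Z3, Z5}
  H-ζ: {Z4, Z5}
No single site covers all 5 demand points.
But {H-α, H-ε} covers everything, so the minimum is 2.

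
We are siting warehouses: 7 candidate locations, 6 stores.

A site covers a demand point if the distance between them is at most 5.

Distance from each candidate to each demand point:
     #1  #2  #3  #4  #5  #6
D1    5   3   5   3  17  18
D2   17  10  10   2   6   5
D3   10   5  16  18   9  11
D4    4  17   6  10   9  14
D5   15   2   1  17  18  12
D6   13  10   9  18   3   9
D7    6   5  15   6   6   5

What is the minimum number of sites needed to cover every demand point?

Coverage sets (demand points within 5 of each site):
  D1: {#1, #2, #3, #4}
  D2: {#4, #6}
  D3: {#2}
  D4: {#1}
  D5: {#2, #3}
  D6: {#5}
  D7: {#2, #6}
No 2 sites suffice: every size-2 union leaves at least one demand point uncovered.
But {D1, D2, D6} covers everything, so the minimum is 3.

3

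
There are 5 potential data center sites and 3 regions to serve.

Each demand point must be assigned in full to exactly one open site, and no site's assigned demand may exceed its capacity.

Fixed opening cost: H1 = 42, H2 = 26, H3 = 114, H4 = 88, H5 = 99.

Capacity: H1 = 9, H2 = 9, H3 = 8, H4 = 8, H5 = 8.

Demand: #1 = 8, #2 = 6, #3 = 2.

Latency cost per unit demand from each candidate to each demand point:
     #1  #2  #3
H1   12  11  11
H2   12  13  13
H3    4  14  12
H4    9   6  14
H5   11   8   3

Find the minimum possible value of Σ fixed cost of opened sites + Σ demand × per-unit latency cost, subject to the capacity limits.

252

Open {H1, H2}; cheapest assignment that respects the capacities:
  H1 (cap 9, load 8): #2, #3 — cost 6×11 + 2×11 = 88
  H2 (cap 9, load 8): #1 — cost 8×12 = 96
  Shipping 184, fixed 68 → total 252.
  Any other capacity-feasible assignment to {H1, H2} ships for at least 184.
Compare {H2, H4}: its best feasible assignment gives total 274.
Compare {H2, H5}: its best feasible assignment gives total 275.
Every other set of open sites that can feasibly serve all demand totals ≥ 274 even under its best assignment. Minimum: 252.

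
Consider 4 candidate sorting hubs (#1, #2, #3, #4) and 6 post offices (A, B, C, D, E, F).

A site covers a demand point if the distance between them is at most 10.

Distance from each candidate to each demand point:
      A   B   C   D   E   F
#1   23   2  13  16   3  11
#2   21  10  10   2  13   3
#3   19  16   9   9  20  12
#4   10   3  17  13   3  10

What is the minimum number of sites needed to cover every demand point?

Coverage sets (demand points within 10 of each site):
  #1: {B, E}
  #2: {B, C, D, F}
  #3: {C, D}
  #4: {A, B, E, F}
No single site covers all 6 demand points.
But {#2, #4} covers everything, so the minimum is 2.

2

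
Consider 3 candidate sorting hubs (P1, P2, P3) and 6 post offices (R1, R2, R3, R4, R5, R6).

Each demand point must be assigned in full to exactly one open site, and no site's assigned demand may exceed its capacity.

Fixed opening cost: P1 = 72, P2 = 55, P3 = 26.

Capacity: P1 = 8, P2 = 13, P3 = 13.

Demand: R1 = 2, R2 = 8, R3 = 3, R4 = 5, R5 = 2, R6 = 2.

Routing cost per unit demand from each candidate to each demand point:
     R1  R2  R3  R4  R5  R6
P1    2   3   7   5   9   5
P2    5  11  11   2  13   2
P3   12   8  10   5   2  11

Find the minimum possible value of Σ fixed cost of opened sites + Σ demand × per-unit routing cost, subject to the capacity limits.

203

Open {P2, P3}; cheapest assignment that respects the capacities:
  P2 (cap 13, load 9): R1, R4, R6 — cost 2×5 + 5×2 + 2×2 = 24
  P3 (cap 13, load 13): R2, R3, R5 — cost 8×8 + 3×10 + 2×2 = 98
  Shipping 122, fixed 81 → total 203.
  Any other capacity-feasible assignment to {P2, P3} ships for at least 122.
Compare {P1, P2, P3}: its best feasible assignment gives total 235.
Every other set of open sites that can feasibly serve all demand totals ≥ 235 even under its best assignment. Minimum: 203.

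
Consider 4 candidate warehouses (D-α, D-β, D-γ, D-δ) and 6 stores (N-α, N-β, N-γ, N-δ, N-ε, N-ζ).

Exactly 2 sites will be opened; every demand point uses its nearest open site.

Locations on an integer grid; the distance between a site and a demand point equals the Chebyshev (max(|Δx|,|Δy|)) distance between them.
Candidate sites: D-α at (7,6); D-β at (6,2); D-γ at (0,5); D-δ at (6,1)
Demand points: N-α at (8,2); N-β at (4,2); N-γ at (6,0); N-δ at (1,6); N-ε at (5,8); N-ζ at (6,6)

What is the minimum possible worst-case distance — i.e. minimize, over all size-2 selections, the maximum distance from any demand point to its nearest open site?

5

Open {D-α, D-β}.
  Farthest demand point is N-δ at distance 5 (to D-β); all others are ≤ 5.
With {D-α, D-δ} the worst case is 5.
With {D-β, D-γ} the worst case is 5.
No size-2 selection achieves below 5.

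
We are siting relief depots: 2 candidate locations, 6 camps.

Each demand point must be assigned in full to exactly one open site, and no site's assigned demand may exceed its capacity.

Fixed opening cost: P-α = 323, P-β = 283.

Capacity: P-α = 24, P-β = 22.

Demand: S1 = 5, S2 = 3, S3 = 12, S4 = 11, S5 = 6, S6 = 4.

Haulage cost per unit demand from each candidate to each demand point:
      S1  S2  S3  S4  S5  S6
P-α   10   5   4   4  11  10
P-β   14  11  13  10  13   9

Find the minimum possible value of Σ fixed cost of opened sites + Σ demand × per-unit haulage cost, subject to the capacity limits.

Open {P-α, P-β}; cheapest assignment that respects the capacities:
  P-α (cap 24, load 23): S3, S4 — cost 12×4 + 11×4 = 92
  P-β (cap 22, load 18): S1, S2, S5, S6 — cost 5×14 + 3×11 + 6×13 + 4×9 = 217
  Shipping 309, fixed 606 → total 915.
  Any other capacity-feasible assignment to {P-α, P-β} ships for at least 309.
Total demand is 41 and no other set of sites has combined capacity ≥ 41, so {P-α, P-β} is the only feasible choice of open sites. Minimum: 915.

915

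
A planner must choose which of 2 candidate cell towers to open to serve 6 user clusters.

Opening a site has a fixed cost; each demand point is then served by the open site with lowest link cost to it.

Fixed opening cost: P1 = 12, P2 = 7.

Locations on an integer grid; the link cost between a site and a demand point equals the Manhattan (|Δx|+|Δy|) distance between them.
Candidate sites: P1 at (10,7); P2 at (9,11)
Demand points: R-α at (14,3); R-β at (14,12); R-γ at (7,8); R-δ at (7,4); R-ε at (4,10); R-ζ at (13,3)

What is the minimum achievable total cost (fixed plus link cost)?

55

Open {P1}: assign each demand point to its cheapest open site.
  R-α→P1 8, R-β→P1 9, R-γ→P1 4, R-δ→P1 6, R-ε→P1 9, R-ζ→P1 7
  link cost 43, fixed 12 → total 55.
Compare {P1, P2}: link cost 37 + fixed 19 = 56.
Compare {P2}: link cost 51 + fixed 7 = 58.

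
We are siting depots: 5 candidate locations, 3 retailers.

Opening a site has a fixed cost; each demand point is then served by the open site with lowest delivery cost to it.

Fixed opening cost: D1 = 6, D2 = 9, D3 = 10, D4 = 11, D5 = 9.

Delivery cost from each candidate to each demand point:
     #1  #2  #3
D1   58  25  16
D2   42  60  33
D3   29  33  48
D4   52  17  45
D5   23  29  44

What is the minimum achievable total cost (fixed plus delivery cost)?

Open {D1, D5}: assign each demand point to its cheapest open site.
  #1→D5 23, #2→D1 25, #3→D1 16
  delivery cost 64, fixed 15 → total 79.
Compare {D1, D4, D5}: delivery cost 56 + fixed 26 = 82.
Compare {D1, D3}: delivery cost 70 + fixed 16 = 86.
Compare {D1, D2, D5}: delivery cost 64 + fixed 24 = 88.
All other subsets cost ≥ 82. Minimum total cost: 79.

79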